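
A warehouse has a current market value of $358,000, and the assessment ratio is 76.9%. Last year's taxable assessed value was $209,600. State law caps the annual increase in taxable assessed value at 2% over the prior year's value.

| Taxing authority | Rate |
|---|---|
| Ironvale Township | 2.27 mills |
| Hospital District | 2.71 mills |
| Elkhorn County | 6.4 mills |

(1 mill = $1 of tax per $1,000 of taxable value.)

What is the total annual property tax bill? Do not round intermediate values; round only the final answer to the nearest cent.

$2,432.95

Uncapped assessed value = $358,000 × 0.769 = $275,302
Cap limit = $209,600 × 1.02 = $213,792
Taxable assessed value = min($275,302, $213,792) = $213,792 (cap binds)
Ironvale Township: $213,792 × 0.00227 = $485.30784
Hospital District: $213,792 × 0.00271 = $579.37632
Elkhorn County: $213,792 × 0.0064 = $1,368.2688
Total = $2,432.95296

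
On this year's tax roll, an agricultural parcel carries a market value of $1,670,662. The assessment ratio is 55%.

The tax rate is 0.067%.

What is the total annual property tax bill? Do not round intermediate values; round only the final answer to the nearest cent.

$615.64

Assessed value = $1,670,662 × 0.55 = $918,864.1
Tax = $918,864.1 × 0.00067 = $615.638947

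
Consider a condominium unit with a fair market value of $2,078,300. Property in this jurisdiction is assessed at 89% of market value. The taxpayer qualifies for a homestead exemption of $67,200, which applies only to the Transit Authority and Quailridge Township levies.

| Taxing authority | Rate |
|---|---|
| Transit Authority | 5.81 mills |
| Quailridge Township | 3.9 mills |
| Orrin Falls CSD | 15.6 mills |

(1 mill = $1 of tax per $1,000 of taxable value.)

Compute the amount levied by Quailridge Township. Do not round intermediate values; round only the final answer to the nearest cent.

Assessed value = $2,078,300 × 0.89 = $1,849,687
Quailridge Township taxable value = $1,849,687 − $67,200 = $1,782,487
Quailridge Township levy = $1,782,487 × 0.0039 = $6,951.6993

$6,951.70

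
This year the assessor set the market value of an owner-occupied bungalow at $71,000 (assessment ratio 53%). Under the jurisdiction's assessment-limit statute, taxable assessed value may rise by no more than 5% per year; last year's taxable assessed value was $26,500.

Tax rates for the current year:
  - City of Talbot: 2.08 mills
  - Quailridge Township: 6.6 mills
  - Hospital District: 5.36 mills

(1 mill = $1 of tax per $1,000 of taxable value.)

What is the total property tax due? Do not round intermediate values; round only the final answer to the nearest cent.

$390.66

Uncapped assessed value = $71,000 × 0.53 = $37,630
Cap limit = $26,500 × 1.05 = $27,825
Taxable assessed value = min($37,630, $27,825) = $27,825 (cap binds)
City of Talbot: $27,825 × 0.00208 = $57.876
Quailridge Township: $27,825 × 0.0066 = $183.645
Hospital District: $27,825 × 0.00536 = $149.142
Total = $390.663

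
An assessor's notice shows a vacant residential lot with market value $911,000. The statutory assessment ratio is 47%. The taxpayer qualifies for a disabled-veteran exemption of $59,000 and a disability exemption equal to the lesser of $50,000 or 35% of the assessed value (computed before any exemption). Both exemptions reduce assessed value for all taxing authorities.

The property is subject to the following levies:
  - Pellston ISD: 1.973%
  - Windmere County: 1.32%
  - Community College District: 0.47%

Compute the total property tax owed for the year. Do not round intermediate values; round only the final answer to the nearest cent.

$12,010.37

Assessed value = $911,000 × 0.47 = $428,170
Disability exemption = min($50,000, 35% × $428,170) = min($50,000, $149,859.5) = $50,000 (dollar cap binds)
Taxable value = $428,170 − $59,000 − $50,000 = $319,170
Pellston ISD: $319,170 × 0.01973 = $6,297.2241
Windmere County: $319,170 × 0.0132 = $4,213.044
Community College District: $319,170 × 0.0047 = $1,500.099
Total = $12,010.3671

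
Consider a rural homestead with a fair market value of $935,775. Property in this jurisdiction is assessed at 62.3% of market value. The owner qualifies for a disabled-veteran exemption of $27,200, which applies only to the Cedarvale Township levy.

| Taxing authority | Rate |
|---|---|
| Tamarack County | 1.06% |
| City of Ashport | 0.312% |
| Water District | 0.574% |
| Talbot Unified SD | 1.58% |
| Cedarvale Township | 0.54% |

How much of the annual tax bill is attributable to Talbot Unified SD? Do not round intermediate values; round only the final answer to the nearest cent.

$9,211.21

Assessed value = $935,775 × 0.623 = $582,987.825
Talbot Unified SD taxable value = $582,987.825 (exemption does not apply)
Talbot Unified SD levy = $582,987.825 × 0.0158 = $9,211.207635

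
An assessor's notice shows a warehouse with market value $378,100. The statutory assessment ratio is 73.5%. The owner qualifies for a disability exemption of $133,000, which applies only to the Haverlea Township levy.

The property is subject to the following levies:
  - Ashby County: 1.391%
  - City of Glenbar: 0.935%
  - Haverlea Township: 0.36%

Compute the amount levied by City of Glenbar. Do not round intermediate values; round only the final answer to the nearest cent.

$2,598.40

Assessed value = $378,100 × 0.735 = $277,903.5
City of Glenbar taxable value = $277,903.5 (exemption does not apply)
City of Glenbar levy = $277,903.5 × 0.00935 = $2,598.397725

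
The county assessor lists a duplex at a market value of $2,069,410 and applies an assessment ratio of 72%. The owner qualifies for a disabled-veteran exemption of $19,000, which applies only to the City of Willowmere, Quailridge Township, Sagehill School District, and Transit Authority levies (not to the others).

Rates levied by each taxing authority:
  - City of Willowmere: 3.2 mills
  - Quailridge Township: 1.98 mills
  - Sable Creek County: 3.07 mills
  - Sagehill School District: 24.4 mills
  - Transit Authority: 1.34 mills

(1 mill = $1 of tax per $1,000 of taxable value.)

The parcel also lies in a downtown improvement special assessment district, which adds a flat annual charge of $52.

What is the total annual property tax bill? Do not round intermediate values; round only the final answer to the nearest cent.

Assessed value = $2,069,410 × 0.72 = $1,489,975.2
City of Willowmere: ($1,489,975.2 − $19,000) × 0.0032 = $1,470,975.2 × 0.0032 = $4,707.12064
Quailridge Township: ($1,489,975.2 − $19,000) × 0.00198 = $1,470,975.2 × 0.00198 = $2,912.530896
Sable Creek County: $1,489,975.2 × 0.00307 = $4,574.223864
Sagehill School District: ($1,489,975.2 − $19,000) × 0.0244 = $1,470,975.2 × 0.0244 = $35,891.79488
Transit Authority: ($1,489,975.2 − $19,000) × 0.00134 = $1,470,975.2 × 0.00134 = $1,971.106768
Levies subtotal = $50,056.777048
Total = $50,056.777048 + $52 = $50,108.777048

$50,108.78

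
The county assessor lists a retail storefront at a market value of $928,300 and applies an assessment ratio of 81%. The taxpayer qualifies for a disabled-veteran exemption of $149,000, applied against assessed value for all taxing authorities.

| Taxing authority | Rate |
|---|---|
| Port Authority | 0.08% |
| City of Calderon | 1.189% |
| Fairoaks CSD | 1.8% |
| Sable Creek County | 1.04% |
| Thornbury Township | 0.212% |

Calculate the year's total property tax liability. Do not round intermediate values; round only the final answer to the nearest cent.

Assessed value = $928,300 × 0.81 = $751,923
Taxable value = $751,923 − $149,000 = $602,923
Port Authority: $602,923 × 0.0008 = $482.3384
City of Calderon: $602,923 × 0.01189 = $7,168.75447
Fairoaks CSD: $602,923 × 0.018 = $10,852.614
Sable Creek County: $602,923 × 0.0104 = $6,270.3992
Thornbury Township: $602,923 × 0.00212 = $1,278.19676
Total = $482.3384 + $7,168.75447 + $10,852.614 + $6,270.3992 + $1,278.19676 = $26,052.30283

$26,052.30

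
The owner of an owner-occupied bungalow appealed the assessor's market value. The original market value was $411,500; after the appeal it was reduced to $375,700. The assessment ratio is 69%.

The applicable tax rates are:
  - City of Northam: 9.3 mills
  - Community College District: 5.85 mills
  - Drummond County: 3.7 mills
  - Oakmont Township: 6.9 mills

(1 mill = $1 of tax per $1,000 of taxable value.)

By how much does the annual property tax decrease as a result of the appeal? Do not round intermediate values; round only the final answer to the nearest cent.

$636.08

Old assessed value = $411,500 × 0.69 = $283,935
New assessed value = $375,700 × 0.69 = $259,233
Combined rate = 0.0093 + 0.00585 + 0.0037 + 0.0069 = 0.02575
Old tax = $283,935 × 0.02575 = $7,311.32625
New tax = $259,233 × 0.02575 = $6,675.24975
Reduction = $7,311.32625 − $6,675.24975 = $636.0765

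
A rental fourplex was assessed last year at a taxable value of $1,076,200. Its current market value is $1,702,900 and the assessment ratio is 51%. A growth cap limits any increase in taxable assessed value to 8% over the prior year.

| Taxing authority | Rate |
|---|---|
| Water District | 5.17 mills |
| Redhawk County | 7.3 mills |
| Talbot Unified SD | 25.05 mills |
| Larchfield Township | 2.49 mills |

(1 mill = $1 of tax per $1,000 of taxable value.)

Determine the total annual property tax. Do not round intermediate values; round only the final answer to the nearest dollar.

$34,748

Uncapped assessed value = $1,702,900 × 0.51 = $868,479
Cap limit = $1,076,200 × 1.08 = $1,162,296
Taxable assessed value = min($868,479, $1,162,296) = $868,479 (cap does not bind)
Water District: $868,479 × 0.00517 = $4,490.03643
Redhawk County: $868,479 × 0.0073 = $6,339.8967
Talbot Unified SD: $868,479 × 0.02505 = $21,755.39895
Larchfield Township: $868,479 × 0.00249 = $2,162.51271
Total = $34,747.84479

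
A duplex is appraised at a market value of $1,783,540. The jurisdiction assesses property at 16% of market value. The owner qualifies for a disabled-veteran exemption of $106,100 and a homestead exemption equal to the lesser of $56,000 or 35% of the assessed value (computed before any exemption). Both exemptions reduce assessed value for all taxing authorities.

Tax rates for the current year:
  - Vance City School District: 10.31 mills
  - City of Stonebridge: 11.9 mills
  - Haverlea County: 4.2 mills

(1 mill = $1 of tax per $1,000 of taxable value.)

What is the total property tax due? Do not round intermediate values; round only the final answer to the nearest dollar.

$3,255

Assessed value = $1,783,540 × 0.16 = $285,366.4
Homestead exemption = min($56,000, 35% × $285,366.4) = min($56,000, $99,878.24) = $56,000 (dollar cap binds)
Taxable value = $285,366.4 − $106,100 − $56,000 = $123,266.4
Vance City School District: $123,266.4 × 0.01031 = $1,270.876584
City of Stonebridge: $123,266.4 × 0.0119 = $1,466.87016
Haverlea County: $123,266.4 × 0.0042 = $517.71888
Total = $3,255.465624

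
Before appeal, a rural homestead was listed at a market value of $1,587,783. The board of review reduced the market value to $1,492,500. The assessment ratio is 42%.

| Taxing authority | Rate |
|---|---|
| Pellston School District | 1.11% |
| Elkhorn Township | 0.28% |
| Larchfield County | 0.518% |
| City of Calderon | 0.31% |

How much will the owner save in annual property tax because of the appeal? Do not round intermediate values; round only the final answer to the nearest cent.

$887.62

Old assessed value = $1,587,783 × 0.42 = $666,868.86
New assessed value = $1,492,500 × 0.42 = $626,850
Combined rate = 0.0111 + 0.0028 + 0.00518 + 0.0031 = 0.02218
Old tax = $666,868.86 × 0.02218 = $14,791.1513148
New tax = $626,850 × 0.02218 = $13,903.533
Reduction = $14,791.1513148 − $13,903.533 = $887.6183148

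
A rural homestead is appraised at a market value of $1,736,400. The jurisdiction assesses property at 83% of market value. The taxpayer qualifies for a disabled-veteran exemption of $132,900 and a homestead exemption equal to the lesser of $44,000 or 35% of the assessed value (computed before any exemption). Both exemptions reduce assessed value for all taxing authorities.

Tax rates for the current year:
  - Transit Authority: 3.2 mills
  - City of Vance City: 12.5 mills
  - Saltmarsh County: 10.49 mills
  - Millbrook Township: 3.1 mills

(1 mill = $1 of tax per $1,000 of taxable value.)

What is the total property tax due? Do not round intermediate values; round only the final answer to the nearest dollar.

$37,032

Assessed value = $1,736,400 × 0.83 = $1,441,212
Homestead exemption = min($44,000, 35% × $1,441,212) = min($44,000, $504,424.2) = $44,000 (dollar cap binds)
Taxable value = $1,441,212 − $132,900 − $44,000 = $1,264,312
Transit Authority: $1,264,312 × 0.0032 = $4,045.7984
City of Vance City: $1,264,312 × 0.0125 = $15,803.9
Saltmarsh County: $1,264,312 × 0.01049 = $13,262.63288
Millbrook Township: $1,264,312 × 0.0031 = $3,919.3672
Total = $37,031.69848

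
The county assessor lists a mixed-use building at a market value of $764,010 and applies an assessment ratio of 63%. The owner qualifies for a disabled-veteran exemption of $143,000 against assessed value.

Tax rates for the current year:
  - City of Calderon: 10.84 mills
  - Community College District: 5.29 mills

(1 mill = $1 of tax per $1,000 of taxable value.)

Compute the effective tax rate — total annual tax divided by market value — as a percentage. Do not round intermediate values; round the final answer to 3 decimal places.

Assessed value = $764,010 × 0.63 = $481,326.3
Taxable value = $481,326.3 − $143,000 = $338,326.3
City of Calderon: $338,326.3 × 0.01084 = $3,667.457092
Community College District: $338,326.3 × 0.00529 = $1,789.746127
Total tax = $5,457.203219
Effective rate = $5,457.203219 ÷ $764,010 = 0.714% of market value

0.714%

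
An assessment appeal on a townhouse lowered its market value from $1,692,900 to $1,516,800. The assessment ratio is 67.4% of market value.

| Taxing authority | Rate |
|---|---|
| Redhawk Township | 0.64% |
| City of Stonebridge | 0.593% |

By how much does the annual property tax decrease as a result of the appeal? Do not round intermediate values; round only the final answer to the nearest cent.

Old assessed value = $1,692,900 × 0.674 = $1,141,014.6
New assessed value = $1,516,800 × 0.674 = $1,022,323.2
Combined rate = 0.0064 + 0.00593 = 0.01233
Old tax = $1,141,014.6 × 0.01233 = $14,068.710018
New tax = $1,022,323.2 × 0.01233 = $12,605.245056
Reduction = $14,068.710018 − $12,605.245056 = $1,463.464962

$1,463.46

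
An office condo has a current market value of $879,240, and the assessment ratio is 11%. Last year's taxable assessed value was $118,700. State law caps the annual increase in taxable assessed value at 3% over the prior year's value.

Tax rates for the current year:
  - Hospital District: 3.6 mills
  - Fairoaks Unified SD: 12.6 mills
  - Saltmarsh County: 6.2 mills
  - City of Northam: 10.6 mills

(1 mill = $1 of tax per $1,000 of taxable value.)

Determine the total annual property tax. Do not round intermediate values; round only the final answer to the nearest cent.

$3,191.64

Uncapped assessed value = $879,240 × 0.11 = $96,716.4
Cap limit = $118,700 × 1.03 = $122,261
Taxable assessed value = min($96,716.4, $122,261) = $96,716.4 (cap does not bind)
Hospital District: $96,716.4 × 0.0036 = $348.17904
Fairoaks Unified SD: $96,716.4 × 0.0126 = $1,218.62664
Saltmarsh County: $96,716.4 × 0.0062 = $599.64168
City of Northam: $96,716.4 × 0.0106 = $1,025.19384
Total = $3,191.6412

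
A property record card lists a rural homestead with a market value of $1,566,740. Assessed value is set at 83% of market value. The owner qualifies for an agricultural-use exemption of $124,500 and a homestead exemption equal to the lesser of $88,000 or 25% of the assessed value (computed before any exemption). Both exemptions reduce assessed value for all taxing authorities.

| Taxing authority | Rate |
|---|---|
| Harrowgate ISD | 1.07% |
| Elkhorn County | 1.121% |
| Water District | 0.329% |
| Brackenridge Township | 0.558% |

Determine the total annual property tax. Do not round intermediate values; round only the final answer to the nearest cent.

$33,485.38

Assessed value = $1,566,740 × 0.83 = $1,300,394.2
Homestead exemption = min($88,000, 25% × $1,300,394.2) = min($88,000, $325,098.55) = $88,000 (dollar cap binds)
Taxable value = $1,300,394.2 − $124,500 − $88,000 = $1,087,894.2
Harrowgate ISD: $1,087,894.2 × 0.0107 = $11,640.46794
Elkhorn County: $1,087,894.2 × 0.01121 = $12,195.293982
Water District: $1,087,894.2 × 0.00329 = $3,579.171918
Brackenridge Township: $1,087,894.2 × 0.00558 = $6,070.449636
Total = $33,485.383476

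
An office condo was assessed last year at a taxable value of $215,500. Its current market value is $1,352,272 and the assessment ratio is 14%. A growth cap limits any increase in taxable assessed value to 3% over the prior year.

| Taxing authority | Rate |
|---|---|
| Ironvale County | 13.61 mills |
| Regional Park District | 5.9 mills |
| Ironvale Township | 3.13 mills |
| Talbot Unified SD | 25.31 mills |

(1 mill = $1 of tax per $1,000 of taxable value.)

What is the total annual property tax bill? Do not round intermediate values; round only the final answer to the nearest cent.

$9,077.80

Uncapped assessed value = $1,352,272 × 0.14 = $189,318.08
Cap limit = $215,500 × 1.03 = $221,965
Taxable assessed value = min($189,318.08, $221,965) = $189,318.08 (cap does not bind)
Ironvale County: $189,318.08 × 0.01361 = $2,576.6190688
Regional Park District: $189,318.08 × 0.0059 = $1,116.976672
Ironvale Township: $189,318.08 × 0.00313 = $592.5655904
Talbot Unified SD: $189,318.08 × 0.02531 = $4,791.6406048
Total = $9,077.801936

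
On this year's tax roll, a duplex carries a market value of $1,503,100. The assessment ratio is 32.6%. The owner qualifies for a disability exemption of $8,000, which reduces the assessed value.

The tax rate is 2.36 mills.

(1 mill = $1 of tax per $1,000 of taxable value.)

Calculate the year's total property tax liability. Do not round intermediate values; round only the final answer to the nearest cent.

$1,137.55

Assessed value = $1,503,100 × 0.326 = $490,010.6
Taxable value = $490,010.6 − $8,000 = $482,010.6
Tax = $482,010.6 × 0.00236 = $1,137.545016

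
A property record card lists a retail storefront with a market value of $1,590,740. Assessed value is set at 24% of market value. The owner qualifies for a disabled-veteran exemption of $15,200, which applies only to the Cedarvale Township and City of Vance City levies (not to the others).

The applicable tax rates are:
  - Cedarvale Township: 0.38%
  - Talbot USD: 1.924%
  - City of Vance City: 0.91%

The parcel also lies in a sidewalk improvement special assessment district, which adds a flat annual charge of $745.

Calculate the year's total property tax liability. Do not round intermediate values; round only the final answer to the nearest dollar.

Assessed value = $1,590,740 × 0.24 = $381,777.6
Cedarvale Township: ($381,777.6 − $15,200) × 0.0038 = $366,577.6 × 0.0038 = $1,392.99488
Talbot USD: $381,777.6 × 0.01924 = $7,345.401024
City of Vance City: ($381,777.6 − $15,200) × 0.0091 = $366,577.6 × 0.0091 = $3,335.85616
Levies subtotal = $12,074.252064
Total = $12,074.252064 + $745 = $12,819.252064

$12,819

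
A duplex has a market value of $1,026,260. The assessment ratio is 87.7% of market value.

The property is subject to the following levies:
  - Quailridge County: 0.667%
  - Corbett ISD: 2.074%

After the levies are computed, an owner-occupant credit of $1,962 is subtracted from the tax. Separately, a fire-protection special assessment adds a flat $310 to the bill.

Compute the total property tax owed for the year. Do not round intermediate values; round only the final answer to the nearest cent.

$23,017.82

Assessed value = $1,026,260 × 0.877 = $900,030.02
Quailridge County: $900,030.02 × 0.00667 = $6,003.2002334
Corbett ISD: $900,030.02 × 0.02074 = $18,666.6226148
Levies subtotal = $24,669.8228482
After credit = $24,669.8228482 − $1,962 = $22,707.8228482
Total = $22,707.8228482 + $310 = $23,017.8228482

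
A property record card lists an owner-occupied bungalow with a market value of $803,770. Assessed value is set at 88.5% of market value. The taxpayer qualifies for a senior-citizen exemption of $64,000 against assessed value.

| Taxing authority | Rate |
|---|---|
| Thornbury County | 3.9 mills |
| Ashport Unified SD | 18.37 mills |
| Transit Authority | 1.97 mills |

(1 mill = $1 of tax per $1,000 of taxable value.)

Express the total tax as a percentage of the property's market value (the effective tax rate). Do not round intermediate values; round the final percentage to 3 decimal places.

1.952%

Assessed value = $803,770 × 0.885 = $711,336.45
Taxable value = $711,336.45 − $64,000 = $647,336.45
Thornbury County: $647,336.45 × 0.0039 = $2,524.612155
Ashport Unified SD: $647,336.45 × 0.01837 = $11,891.5705865
Transit Authority: $647,336.45 × 0.00197 = $1,275.2528065
Total tax = $15,691.435548
Effective rate = $15,691.435548 ÷ $803,770 = 1.952% of market value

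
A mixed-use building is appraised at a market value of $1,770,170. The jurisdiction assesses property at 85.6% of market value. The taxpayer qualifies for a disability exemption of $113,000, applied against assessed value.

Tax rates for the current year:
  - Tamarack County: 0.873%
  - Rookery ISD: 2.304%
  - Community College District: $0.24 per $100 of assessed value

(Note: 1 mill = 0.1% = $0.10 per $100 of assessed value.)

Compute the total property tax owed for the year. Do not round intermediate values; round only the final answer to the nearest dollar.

Assessed value = $1,770,170 × 0.856 = $1,515,265.52
Taxable value = $1,515,265.52 − $113,000 = $1,402,265.52
Tamarack County: $1,402,265.52 × 0.00873 = $12,241.7779896
Rookery ISD: $1,402,265.52 × 0.02304 = $32,308.1975808
Community College District: $1,402,265.52 × 0.0024 = $3,365.437248
Total = $47,915.4128184

$47,915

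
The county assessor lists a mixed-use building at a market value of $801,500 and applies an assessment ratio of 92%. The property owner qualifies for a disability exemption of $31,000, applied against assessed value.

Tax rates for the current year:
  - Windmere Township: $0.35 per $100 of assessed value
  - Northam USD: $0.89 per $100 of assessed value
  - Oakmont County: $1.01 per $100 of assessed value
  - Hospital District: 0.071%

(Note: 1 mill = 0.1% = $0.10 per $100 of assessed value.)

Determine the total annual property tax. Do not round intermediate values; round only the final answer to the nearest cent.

Assessed value = $801,500 × 0.92 = $737,380
Taxable value = $737,380 − $31,000 = $706,380
Windmere Township: $706,380 × 0.0035 = $2,472.33
Northam USD: $706,380 × 0.0089 = $6,286.782
Oakmont County: $706,380 × 0.0101 = $7,134.438
Hospital District: $706,380 × 0.00071 = $501.5298
Total = $16,395.0798

$16,395.08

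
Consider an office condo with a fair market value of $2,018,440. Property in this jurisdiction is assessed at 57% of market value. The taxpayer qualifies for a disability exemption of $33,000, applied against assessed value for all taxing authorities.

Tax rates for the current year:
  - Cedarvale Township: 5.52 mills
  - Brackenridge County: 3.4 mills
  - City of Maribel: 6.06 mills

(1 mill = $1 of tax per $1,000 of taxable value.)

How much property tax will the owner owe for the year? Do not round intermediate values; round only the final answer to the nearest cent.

$16,740.31

Assessed value = $2,018,440 × 0.57 = $1,150,510.8
Taxable value = $1,150,510.8 − $33,000 = $1,117,510.8
Cedarvale Township: $1,117,510.8 × 0.00552 = $6,168.659616
Brackenridge County: $1,117,510.8 × 0.0034 = $3,799.53672
City of Maribel: $1,117,510.8 × 0.00606 = $6,772.115448
Total = $6,168.659616 + $3,799.53672 + $6,772.115448 = $16,740.311784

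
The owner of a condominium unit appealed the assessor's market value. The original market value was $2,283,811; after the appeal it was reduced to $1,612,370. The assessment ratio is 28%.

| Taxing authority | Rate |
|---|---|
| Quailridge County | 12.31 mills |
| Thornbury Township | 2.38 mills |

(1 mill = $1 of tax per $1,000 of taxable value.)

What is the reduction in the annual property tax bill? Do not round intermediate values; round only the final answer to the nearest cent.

Old assessed value = $2,283,811 × 0.28 = $639,467.08
New assessed value = $1,612,370 × 0.28 = $451,463.6
Combined rate = 0.01231 + 0.00238 = 0.01469
Old tax = $639,467.08 × 0.01469 = $9,393.7714052
New tax = $451,463.6 × 0.01469 = $6,632.000284
Reduction = $9,393.7714052 − $6,632.000284 = $2,761.7711212

$2,761.77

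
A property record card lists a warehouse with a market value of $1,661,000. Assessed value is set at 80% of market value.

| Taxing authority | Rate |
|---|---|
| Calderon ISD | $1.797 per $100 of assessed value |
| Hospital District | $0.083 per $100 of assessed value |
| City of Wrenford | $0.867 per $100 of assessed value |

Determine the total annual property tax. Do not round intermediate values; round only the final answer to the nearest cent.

$36,502.14

Assessed value = $1,661,000 × 0.8 = $1,328,800
Calderon ISD: $1,328,800 × 0.01797 = $23,878.536
Hospital District: $1,328,800 × 0.00083 = $1,102.904
City of Wrenford: $1,328,800 × 0.00867 = $11,520.696
Total = $23,878.536 + $1,102.904 + $11,520.696 = $36,502.136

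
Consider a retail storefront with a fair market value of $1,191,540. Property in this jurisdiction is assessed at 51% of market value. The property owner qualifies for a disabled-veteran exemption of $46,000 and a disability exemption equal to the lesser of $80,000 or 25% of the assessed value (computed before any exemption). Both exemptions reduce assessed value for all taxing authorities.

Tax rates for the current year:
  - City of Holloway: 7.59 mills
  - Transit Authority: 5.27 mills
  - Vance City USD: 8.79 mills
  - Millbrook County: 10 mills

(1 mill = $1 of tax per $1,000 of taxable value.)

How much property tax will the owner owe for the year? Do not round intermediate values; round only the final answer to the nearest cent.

Assessed value = $1,191,540 × 0.51 = $607,685.4
Disability exemption = min($80,000, 25% × $607,685.4) = min($80,000, $151,921.35) = $80,000 (dollar cap binds)
Taxable value = $607,685.4 − $46,000 − $80,000 = $481,685.4
City of Holloway: $481,685.4 × 0.00759 = $3,655.992186
Transit Authority: $481,685.4 × 0.00527 = $2,538.482058
Vance City USD: $481,685.4 × 0.00879 = $4,234.014666
Millbrook County: $481,685.4 × 0.01 = $4,816.854
Total = $15,245.34291

$15,245.34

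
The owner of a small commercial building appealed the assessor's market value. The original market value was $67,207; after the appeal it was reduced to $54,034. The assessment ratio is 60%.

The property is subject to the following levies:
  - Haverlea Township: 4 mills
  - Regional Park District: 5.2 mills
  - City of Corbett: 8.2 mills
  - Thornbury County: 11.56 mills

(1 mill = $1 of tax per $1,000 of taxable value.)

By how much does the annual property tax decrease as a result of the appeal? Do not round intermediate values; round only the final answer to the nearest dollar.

$229

Old assessed value = $67,207 × 0.6 = $40,324.2
New assessed value = $54,034 × 0.6 = $32,420.4
Combined rate = 0.004 + 0.0052 + 0.0082 + 0.01156 = 0.02896
Old tax = $40,324.2 × 0.02896 = $1,167.788832
New tax = $32,420.4 × 0.02896 = $938.894784
Reduction = $1,167.788832 − $938.894784 = $228.894048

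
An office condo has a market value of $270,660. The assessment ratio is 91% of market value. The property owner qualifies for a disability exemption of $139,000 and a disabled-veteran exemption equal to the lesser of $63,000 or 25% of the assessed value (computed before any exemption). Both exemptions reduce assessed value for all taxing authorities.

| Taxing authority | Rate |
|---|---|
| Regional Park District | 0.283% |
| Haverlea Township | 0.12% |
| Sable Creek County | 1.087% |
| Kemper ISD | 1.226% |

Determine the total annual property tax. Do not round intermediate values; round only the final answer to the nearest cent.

$1,241.90

Assessed value = $270,660 × 0.91 = $246,300.6
Disabled-veteran exemption = min($63,000, 25% × $246,300.6) = min($63,000, $61,575.15) = $61,575.15 (percentage binds)
Taxable value = $246,300.6 − $139,000 − $61,575.15 = $45,725.45
Regional Park District: $45,725.45 × 0.00283 = $129.4030235
Haverlea Township: $45,725.45 × 0.0012 = $54.87054
Sable Creek County: $45,725.45 × 0.01087 = $497.0356415
Kemper ISD: $45,725.45 × 0.01226 = $560.594017
Total = $1,241.903222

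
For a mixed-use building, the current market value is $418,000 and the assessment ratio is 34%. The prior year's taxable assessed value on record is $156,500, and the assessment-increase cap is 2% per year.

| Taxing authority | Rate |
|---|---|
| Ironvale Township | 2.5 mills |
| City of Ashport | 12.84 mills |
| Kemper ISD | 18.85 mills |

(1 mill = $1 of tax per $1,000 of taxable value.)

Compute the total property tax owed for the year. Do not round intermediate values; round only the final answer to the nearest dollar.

Uncapped assessed value = $418,000 × 0.34 = $142,120
Cap limit = $156,500 × 1.02 = $159,630
Taxable assessed value = min($142,120, $159,630) = $142,120 (cap does not bind)
Ironvale Township: $142,120 × 0.0025 = $355.3
City of Ashport: $142,120 × 0.01284 = $1,824.8208
Kemper ISD: $142,120 × 0.01885 = $2,678.962
Total = $4,859.0828

$4,859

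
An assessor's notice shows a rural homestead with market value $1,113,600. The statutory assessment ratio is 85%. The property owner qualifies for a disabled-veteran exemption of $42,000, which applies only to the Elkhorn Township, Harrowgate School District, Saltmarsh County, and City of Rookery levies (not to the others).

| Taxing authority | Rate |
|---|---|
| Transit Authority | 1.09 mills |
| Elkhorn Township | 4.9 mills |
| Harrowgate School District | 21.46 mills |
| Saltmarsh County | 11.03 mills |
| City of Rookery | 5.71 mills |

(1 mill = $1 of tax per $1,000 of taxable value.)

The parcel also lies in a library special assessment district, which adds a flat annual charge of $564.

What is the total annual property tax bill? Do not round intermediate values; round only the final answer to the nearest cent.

Assessed value = $1,113,600 × 0.85 = $946,560
Transit Authority: $946,560 × 0.00109 = $1,031.7504
Elkhorn Township: ($946,560 − $42,000) × 0.0049 = $904,560 × 0.0049 = $4,432.344
Harrowgate School District: ($946,560 − $42,000) × 0.02146 = $904,560 × 0.02146 = $19,411.8576
Saltmarsh County: ($946,560 − $42,000) × 0.01103 = $904,560 × 0.01103 = $9,977.2968
City of Rookery: ($946,560 − $42,000) × 0.00571 = $904,560 × 0.00571 = $5,165.0376
Levies subtotal = $40,018.2864
Total = $40,018.2864 + $564 = $40,582.2864

$40,582.29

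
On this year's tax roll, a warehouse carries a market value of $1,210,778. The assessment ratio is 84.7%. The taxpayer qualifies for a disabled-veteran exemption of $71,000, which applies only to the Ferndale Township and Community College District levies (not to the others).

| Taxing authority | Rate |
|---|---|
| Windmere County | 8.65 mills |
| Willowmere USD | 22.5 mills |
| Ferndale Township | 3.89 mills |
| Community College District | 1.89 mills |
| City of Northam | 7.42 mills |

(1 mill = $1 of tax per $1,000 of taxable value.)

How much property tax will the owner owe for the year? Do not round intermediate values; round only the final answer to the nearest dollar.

$45,072

Assessed value = $1,210,778 × 0.847 = $1,025,528.966
Windmere County: $1,025,528.966 × 0.00865 = $8,870.8255559
Willowmere USD: $1,025,528.966 × 0.0225 = $23,074.401735
Ferndale Township: ($1,025,528.966 − $71,000) × 0.00389 = $954,528.966 × 0.00389 = $3,713.11767774
Community College District: ($1,025,528.966 − $71,000) × 0.00189 = $954,528.966 × 0.00189 = $1,804.05974574
City of Northam: $1,025,528.966 × 0.00742 = $7,609.42492772
Total = $45,071.8296421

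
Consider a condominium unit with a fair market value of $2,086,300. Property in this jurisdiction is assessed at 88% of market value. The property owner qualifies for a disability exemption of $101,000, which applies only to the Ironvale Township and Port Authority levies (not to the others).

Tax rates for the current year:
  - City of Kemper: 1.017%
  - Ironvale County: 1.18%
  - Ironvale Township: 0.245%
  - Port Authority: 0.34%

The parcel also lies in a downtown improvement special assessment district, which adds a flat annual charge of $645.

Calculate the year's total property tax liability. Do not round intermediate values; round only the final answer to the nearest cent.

$51,130.11

Assessed value = $2,086,300 × 0.88 = $1,835,944
City of Kemper: $1,835,944 × 0.01017 = $18,671.55048
Ironvale County: $1,835,944 × 0.0118 = $21,664.1392
Ironvale Township: ($1,835,944 − $101,000) × 0.00245 = $1,734,944 × 0.00245 = $4,250.6128
Port Authority: ($1,835,944 − $101,000) × 0.0034 = $1,734,944 × 0.0034 = $5,898.8096
Levies subtotal = $50,485.11208
Total = $50,485.11208 + $645 = $51,130.11208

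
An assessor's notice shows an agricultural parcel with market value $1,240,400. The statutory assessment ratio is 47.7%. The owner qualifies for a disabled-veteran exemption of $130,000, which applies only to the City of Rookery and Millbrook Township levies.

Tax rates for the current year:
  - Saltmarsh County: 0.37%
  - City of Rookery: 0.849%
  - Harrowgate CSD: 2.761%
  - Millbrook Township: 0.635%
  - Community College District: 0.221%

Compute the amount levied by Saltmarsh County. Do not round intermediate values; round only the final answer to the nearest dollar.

$2,189

Assessed value = $1,240,400 × 0.477 = $591,670.8
Saltmarsh County taxable value = $591,670.8 (exemption does not apply)
Saltmarsh County levy = $591,670.8 × 0.0037 = $2,189.18196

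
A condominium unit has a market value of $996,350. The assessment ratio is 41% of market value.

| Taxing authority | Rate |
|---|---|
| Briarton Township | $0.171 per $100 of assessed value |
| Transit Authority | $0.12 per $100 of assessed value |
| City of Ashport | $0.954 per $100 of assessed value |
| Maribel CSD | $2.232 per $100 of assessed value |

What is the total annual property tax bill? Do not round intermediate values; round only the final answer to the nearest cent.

Assessed value = $996,350 × 0.41 = $408,503.5
Briarton Township: $408,503.5 × 0.00171 = $698.540985
Transit Authority: $408,503.5 × 0.0012 = $490.2042
City of Ashport: $408,503.5 × 0.00954 = $3,897.12339
Maribel CSD: $408,503.5 × 0.02232 = $9,117.79812
Total = $698.540985 + $490.2042 + $3,897.12339 + $9,117.79812 = $14,203.666695

$14,203.67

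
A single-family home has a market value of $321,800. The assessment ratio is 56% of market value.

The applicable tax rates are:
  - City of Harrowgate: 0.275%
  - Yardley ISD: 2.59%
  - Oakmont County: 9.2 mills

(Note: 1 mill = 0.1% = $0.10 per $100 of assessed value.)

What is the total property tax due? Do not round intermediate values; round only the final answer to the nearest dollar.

Assessed value = $321,800 × 0.56 = $180,208
City of Harrowgate: $180,208 × 0.00275 = $495.572
Yardley ISD: $180,208 × 0.0259 = $4,667.3872
Oakmont County: $180,208 × 0.0092 = $1,657.9136
Total = $6,820.8728

$6,821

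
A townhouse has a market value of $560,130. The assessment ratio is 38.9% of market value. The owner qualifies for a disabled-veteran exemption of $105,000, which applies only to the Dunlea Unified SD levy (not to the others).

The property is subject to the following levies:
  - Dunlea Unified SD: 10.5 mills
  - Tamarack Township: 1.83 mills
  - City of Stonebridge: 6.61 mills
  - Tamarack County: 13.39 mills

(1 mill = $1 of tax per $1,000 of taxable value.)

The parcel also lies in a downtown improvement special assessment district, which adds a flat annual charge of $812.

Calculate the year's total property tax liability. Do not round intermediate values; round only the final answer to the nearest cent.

$6,753.90

Assessed value = $560,130 × 0.389 = $217,890.57
Dunlea Unified SD: ($217,890.57 − $105,000) × 0.0105 = $112,890.57 × 0.0105 = $1,185.350985
Tamarack Township: $217,890.57 × 0.00183 = $398.7397431
City of Stonebridge: $217,890.57 × 0.00661 = $1,440.2566677
Tamarack County: $217,890.57 × 0.01339 = $2,917.5547323
Levies subtotal = $5,941.9021281
Total = $5,941.9021281 + $812 = $6,753.9021281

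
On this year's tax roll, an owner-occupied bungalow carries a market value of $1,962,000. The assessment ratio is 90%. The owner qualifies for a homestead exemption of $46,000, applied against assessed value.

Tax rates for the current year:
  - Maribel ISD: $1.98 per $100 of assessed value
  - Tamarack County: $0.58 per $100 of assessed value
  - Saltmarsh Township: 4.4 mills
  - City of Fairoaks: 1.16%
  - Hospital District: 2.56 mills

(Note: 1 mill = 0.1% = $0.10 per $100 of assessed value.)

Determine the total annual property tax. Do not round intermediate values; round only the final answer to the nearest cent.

Assessed value = $1,962,000 × 0.9 = $1,765,800
Taxable value = $1,765,800 − $46,000 = $1,719,800
Maribel ISD: $1,719,800 × 0.0198 = $34,052.04
Tamarack County: $1,719,800 × 0.0058 = $9,974.84
Saltmarsh Township: $1,719,800 × 0.0044 = $7,567.12
City of Fairoaks: $1,719,800 × 0.0116 = $19,949.68
Hospital District: $1,719,800 × 0.00256 = $4,402.688
Total = $75,946.368

$75,946.37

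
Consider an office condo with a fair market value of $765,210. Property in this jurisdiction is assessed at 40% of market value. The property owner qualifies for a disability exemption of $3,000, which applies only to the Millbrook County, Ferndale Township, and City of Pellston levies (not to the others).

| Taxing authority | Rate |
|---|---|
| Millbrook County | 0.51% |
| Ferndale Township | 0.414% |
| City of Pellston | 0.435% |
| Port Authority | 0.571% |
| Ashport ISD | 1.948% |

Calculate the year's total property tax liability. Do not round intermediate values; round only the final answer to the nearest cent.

$11,829.17

Assessed value = $765,210 × 0.4 = $306,084
Millbrook County: ($306,084 − $3,000) × 0.0051 = $303,084 × 0.0051 = $1,545.7284
Ferndale Township: ($306,084 − $3,000) × 0.00414 = $303,084 × 0.00414 = $1,254.76776
City of Pellston: ($306,084 − $3,000) × 0.00435 = $303,084 × 0.00435 = $1,318.4154
Port Authority: $306,084 × 0.00571 = $1,747.73964
Ashport ISD: $306,084 × 0.01948 = $5,962.51632
Total = $11,829.16752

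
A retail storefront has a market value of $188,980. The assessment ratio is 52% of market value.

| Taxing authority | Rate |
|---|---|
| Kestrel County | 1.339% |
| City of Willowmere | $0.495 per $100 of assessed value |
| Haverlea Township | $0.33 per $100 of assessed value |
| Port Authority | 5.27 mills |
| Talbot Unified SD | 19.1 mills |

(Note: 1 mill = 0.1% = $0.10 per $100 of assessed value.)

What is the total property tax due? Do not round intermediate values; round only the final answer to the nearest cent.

Assessed value = $188,980 × 0.52 = $98,269.6
Kestrel County: $98,269.6 × 0.01339 = $1,315.829944
City of Willowmere: $98,269.6 × 0.00495 = $486.43452
Haverlea Township: $98,269.6 × 0.0033 = $324.28968
Port Authority: $98,269.6 × 0.00527 = $517.880792
Talbot Unified SD: $98,269.6 × 0.0191 = $1,876.94936
Total = $4,521.384296

$4,521.38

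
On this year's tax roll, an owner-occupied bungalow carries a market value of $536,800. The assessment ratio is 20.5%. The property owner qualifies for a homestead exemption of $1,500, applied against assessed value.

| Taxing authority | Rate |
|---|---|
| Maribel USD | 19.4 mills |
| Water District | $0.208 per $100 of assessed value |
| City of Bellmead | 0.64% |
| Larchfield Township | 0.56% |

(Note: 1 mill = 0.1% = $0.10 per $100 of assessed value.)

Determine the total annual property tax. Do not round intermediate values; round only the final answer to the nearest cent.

Assessed value = $536,800 × 0.205 = $110,044
Taxable value = $110,044 − $1,500 = $108,544
Maribel USD: $108,544 × 0.0194 = $2,105.7536
Water District: $108,544 × 0.00208 = $225.77152
City of Bellmead: $108,544 × 0.0064 = $694.6816
Larchfield Township: $108,544 × 0.0056 = $607.8464
Total = $3,634.05312

$3,634.05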